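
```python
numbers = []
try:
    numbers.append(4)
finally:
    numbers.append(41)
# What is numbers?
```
[4, 41]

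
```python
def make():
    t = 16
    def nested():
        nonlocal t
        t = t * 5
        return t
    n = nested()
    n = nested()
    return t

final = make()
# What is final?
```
400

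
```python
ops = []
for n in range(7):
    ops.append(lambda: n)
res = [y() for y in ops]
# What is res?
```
[6, 6, 6, 6, 6, 6, 6]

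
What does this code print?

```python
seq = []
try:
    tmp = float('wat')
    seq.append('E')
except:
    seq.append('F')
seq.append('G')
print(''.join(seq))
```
FG

Exception raised in try, caught by bare except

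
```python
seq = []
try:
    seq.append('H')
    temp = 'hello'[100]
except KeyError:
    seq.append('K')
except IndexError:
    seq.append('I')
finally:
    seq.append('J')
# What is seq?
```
['H', 'I', 'J']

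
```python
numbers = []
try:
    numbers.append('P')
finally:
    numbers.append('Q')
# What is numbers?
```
['P', 'Q']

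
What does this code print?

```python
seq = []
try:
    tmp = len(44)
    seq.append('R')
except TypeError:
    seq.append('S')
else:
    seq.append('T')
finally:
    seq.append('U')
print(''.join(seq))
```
SU

Exception: except runs, else skipped, finally runs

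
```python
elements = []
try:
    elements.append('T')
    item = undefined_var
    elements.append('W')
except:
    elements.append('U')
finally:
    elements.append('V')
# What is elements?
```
['T', 'U', 'V']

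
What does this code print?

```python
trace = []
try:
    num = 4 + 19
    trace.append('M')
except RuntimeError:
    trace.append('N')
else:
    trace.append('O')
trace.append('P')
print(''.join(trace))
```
MOP

else block runs when no exception occurs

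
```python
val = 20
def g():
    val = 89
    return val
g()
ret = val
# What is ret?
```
20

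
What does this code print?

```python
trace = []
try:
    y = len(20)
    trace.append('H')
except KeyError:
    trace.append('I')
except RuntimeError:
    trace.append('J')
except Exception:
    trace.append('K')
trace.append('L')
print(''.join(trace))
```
KL

TypeError not specifically caught, falls to Exception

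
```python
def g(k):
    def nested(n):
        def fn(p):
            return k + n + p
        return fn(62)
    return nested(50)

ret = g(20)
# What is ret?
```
132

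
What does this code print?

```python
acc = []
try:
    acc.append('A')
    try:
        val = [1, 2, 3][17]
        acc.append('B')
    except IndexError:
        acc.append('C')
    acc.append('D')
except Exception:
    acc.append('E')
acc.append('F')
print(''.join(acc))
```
ACDF

Inner exception caught by inner handler, outer continues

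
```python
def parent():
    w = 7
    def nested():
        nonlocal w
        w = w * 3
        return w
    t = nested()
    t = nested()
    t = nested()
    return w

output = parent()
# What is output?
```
189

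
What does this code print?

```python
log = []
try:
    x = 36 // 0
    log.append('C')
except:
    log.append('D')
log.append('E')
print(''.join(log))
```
DE

Exception raised in try, caught by bare except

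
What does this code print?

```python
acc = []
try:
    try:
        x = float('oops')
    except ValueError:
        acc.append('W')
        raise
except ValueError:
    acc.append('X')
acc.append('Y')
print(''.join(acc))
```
WXY

raise without argument re-raises current exception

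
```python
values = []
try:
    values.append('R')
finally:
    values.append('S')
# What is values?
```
['R', 'S']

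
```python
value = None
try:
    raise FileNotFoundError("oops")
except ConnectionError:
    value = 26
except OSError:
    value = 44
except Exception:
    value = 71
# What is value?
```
44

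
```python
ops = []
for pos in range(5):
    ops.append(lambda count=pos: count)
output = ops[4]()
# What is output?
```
4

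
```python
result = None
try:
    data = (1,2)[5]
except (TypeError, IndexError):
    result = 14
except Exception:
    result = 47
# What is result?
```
14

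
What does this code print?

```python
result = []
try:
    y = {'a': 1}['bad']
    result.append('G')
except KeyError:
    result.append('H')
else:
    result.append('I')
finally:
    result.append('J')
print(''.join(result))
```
HJ

Exception: except runs, else skipped, finally runs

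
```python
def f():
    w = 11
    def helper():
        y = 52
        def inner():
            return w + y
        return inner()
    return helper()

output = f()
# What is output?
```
63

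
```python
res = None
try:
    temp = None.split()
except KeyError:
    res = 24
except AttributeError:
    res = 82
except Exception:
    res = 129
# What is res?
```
82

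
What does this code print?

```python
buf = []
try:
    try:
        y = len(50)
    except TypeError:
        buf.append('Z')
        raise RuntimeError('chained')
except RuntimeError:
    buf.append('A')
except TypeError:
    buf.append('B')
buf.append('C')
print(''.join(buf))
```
ZAC

RuntimeError raised and caught, original TypeError not re-raised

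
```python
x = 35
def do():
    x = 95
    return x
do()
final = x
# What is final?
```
35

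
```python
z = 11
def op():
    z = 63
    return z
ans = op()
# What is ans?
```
63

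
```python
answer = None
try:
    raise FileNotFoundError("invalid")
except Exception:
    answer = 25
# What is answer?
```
25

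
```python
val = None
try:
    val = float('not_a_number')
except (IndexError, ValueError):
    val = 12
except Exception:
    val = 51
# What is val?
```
12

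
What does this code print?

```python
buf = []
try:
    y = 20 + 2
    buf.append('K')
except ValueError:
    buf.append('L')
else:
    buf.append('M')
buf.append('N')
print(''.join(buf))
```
KMN

else block runs when no exception occurs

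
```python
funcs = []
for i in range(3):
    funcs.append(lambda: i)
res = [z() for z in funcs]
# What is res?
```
[2, 2, 2]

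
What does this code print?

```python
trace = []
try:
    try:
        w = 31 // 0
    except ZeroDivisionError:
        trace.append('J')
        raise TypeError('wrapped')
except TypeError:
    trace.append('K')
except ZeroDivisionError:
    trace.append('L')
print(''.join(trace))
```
JK

New TypeError raised, caught by outer TypeError handler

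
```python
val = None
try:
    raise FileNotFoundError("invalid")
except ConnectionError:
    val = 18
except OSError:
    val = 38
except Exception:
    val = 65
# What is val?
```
38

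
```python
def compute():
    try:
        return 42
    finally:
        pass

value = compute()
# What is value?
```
42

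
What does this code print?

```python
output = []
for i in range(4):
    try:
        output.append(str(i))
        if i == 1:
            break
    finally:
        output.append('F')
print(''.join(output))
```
0F1F

finally runs even when breaking out of loop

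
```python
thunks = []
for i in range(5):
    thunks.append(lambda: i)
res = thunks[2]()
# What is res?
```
4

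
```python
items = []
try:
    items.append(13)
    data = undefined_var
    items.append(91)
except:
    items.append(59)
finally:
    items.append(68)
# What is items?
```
[13, 59, 68]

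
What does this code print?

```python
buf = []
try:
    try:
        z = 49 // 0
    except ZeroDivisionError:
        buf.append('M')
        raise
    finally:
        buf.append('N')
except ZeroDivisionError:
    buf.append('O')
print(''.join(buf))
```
MNO

finally runs before re-raised exception propagates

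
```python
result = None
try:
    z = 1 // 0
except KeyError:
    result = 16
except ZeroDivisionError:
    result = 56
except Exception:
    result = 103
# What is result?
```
56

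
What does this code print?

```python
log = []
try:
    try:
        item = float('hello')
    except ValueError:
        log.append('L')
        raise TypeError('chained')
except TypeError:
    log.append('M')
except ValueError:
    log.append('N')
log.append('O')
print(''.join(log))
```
LMO

TypeError raised and caught, original ValueError not re-raised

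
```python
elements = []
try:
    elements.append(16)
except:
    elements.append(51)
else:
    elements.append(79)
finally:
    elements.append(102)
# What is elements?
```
[16, 79, 102]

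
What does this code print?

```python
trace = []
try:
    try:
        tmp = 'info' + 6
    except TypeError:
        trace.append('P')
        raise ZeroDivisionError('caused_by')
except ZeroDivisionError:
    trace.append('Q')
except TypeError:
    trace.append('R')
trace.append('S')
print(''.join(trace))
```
PQS

ZeroDivisionError raised and caught, original TypeError not re-raised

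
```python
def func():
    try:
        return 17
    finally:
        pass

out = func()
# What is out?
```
17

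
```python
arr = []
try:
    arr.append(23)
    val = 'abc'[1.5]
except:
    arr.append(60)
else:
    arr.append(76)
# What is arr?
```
[23, 60]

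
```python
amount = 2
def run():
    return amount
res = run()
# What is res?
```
2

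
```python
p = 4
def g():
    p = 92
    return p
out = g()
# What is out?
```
92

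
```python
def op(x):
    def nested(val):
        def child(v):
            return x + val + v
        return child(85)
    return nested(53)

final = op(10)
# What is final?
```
148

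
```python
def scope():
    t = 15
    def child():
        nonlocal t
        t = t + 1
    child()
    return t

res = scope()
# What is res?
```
16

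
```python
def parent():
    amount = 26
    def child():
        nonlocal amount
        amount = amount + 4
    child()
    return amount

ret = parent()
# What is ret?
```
30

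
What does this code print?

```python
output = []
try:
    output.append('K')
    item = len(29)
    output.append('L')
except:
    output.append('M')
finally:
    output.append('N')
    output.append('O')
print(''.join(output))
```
KMNO

Code before exception runs, then except, then all of finally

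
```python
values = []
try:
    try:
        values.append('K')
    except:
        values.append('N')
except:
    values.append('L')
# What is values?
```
['K']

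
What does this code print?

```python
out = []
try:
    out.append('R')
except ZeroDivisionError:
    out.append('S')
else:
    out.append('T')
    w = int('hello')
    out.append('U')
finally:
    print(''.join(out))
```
RT

Try succeeds, else appends 'T', ValueError in else is uncaught, finally prints before exception propagates ('U' never appended)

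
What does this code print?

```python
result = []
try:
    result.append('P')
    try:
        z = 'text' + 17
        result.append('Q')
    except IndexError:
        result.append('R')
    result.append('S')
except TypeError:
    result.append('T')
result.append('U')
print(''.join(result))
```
PTU

Inner handler doesn't match, propagates to outer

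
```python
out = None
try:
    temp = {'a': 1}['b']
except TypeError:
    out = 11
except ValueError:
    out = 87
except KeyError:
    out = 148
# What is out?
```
148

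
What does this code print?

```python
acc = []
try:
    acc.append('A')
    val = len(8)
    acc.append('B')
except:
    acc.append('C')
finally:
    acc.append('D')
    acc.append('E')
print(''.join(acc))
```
ACDE

Code before exception runs, then except, then all of finally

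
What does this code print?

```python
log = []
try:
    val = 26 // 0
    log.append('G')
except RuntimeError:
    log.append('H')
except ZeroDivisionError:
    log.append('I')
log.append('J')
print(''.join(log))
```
IJ

ZeroDivisionError is caught by its specific handler, not RuntimeError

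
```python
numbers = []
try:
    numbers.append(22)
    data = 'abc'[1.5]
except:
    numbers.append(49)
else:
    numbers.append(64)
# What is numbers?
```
[22, 49]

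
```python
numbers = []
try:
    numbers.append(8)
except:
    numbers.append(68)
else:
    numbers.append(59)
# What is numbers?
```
[8, 59]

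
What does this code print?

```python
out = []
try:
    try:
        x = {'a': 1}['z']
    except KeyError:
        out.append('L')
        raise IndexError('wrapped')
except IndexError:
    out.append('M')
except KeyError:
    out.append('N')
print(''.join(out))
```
LM

New IndexError raised, caught by outer IndexError handler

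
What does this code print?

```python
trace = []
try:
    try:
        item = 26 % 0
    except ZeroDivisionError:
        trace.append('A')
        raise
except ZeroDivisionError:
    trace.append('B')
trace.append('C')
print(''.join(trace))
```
ABC

raise without argument re-raises current exception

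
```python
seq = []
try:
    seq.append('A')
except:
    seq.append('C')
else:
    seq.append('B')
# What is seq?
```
['A', 'B']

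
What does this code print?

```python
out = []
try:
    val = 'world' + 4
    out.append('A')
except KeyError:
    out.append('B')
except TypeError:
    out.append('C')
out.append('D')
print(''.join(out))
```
CD

TypeError is caught by its specific handler, not KeyError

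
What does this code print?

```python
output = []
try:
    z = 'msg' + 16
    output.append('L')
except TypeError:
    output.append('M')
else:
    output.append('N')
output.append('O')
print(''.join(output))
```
MO

else block skipped when exception is caught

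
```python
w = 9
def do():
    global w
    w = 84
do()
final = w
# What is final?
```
84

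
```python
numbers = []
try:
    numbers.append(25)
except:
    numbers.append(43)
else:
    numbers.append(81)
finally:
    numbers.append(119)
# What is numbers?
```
[25, 81, 119]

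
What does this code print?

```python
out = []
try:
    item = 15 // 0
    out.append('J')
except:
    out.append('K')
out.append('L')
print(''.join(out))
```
KL

Exception raised in try, caught by bare except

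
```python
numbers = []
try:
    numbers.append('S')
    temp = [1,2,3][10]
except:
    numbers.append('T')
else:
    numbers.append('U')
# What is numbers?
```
['S', 'T']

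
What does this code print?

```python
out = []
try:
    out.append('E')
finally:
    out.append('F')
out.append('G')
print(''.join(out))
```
EFG

try/finally without except, no exception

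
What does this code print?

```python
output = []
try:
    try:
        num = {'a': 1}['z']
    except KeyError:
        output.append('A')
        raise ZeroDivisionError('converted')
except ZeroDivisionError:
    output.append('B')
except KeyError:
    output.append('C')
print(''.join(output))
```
AB

New ZeroDivisionError raised, caught by outer ZeroDivisionError handler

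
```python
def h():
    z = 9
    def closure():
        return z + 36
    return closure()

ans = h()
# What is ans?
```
45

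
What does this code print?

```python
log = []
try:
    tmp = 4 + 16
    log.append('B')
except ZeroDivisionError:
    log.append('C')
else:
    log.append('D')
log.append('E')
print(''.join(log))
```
BDE

else block runs when no exception occurs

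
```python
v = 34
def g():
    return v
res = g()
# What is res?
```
34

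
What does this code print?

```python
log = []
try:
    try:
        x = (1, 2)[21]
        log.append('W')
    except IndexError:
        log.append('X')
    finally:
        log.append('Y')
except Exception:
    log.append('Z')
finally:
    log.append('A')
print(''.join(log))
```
XYA

Both finally blocks run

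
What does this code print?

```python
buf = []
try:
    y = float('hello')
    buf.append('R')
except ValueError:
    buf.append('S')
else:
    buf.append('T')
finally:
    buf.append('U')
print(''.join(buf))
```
SU

Exception: except runs, else skipped, finally runs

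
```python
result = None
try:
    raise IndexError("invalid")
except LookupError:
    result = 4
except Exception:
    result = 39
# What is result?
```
4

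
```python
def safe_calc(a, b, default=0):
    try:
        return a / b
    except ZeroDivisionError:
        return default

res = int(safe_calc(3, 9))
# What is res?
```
0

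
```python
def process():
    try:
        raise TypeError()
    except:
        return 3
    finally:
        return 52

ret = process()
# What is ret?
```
52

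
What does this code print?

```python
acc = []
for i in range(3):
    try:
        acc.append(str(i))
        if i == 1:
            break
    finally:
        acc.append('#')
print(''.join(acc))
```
0#1#

finally runs even when breaking out of loop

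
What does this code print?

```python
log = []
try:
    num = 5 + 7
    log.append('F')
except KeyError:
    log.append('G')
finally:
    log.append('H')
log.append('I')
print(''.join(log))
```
FHI

finally runs after normal execution too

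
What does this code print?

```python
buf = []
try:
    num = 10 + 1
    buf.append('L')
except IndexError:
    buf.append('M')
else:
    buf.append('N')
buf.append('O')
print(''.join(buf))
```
LNO

else block runs when no exception occurs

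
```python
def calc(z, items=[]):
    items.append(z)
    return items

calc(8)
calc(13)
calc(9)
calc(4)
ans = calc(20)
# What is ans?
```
[8, 13, 9, 4, 20]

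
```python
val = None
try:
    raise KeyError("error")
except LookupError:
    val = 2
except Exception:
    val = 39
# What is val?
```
2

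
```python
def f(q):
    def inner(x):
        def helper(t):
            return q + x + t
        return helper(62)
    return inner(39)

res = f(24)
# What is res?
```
125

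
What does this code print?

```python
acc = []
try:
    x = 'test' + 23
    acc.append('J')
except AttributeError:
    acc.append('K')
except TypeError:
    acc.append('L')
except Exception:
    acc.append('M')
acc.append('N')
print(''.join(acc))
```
LN

TypeError matches before generic Exception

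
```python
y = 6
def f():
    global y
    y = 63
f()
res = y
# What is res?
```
63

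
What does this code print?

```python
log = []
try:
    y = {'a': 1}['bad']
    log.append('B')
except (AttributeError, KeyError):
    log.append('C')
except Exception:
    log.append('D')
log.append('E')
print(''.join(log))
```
CE

KeyError matches tuple containing it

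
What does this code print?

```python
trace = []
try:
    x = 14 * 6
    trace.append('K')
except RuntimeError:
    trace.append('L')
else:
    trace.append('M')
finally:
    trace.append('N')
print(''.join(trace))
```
KMN

else runs before finally when no exception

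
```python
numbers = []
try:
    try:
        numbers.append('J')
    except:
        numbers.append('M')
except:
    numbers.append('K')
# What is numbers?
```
['J']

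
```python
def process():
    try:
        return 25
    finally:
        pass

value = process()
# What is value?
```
25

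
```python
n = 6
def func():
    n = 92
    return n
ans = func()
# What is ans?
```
92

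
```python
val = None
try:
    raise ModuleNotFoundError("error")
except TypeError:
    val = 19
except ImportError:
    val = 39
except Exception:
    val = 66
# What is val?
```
39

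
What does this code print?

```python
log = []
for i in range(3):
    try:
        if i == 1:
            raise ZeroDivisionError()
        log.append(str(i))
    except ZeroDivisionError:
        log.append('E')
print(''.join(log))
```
0E2

Exception on i=1 caught, loop continues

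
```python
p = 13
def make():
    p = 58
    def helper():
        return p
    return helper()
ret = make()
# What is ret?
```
58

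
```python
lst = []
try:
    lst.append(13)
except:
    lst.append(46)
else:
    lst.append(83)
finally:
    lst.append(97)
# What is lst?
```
[13, 83, 97]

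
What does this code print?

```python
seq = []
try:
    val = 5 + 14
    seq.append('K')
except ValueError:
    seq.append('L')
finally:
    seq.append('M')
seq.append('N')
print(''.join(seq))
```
KMN

finally runs after normal execution too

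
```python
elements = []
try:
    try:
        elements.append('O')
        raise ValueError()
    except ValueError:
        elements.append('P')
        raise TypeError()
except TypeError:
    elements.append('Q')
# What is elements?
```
['O', 'P', 'Q']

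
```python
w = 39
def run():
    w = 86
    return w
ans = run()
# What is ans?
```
86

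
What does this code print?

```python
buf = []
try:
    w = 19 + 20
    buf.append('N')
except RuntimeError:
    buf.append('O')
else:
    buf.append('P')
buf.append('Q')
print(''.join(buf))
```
NPQ

else block runs when no exception occurs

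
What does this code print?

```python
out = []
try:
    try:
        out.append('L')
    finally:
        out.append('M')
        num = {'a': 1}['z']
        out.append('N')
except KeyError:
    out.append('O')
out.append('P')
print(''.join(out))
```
LMOP

Exception in inner finally caught by outer except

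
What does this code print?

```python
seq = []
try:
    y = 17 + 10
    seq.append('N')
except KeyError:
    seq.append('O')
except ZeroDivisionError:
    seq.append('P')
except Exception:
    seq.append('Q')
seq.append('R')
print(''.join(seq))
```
NR

No exception, try block completes normally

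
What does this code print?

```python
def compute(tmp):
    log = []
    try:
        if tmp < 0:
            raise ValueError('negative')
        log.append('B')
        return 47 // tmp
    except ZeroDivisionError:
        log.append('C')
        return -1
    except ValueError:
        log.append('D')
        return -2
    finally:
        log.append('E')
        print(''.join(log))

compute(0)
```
BCE

tmp=0 causes ZeroDivisionError, caught, finally prints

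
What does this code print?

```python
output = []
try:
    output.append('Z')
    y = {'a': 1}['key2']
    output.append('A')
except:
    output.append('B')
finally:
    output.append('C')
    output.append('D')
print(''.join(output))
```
ZBCD

Code before exception runs, then except, then all of finally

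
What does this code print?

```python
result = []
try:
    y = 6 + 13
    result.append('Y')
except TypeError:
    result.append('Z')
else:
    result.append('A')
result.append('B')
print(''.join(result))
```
YAB

else block runs when no exception occurs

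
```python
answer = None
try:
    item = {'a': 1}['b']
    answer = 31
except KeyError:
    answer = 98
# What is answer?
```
98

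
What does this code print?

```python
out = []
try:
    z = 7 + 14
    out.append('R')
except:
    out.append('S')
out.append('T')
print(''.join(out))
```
RT

No exception, try block completes normally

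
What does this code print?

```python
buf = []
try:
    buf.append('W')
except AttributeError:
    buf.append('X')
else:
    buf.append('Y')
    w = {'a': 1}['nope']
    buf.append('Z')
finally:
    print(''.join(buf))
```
WY

Try succeeds, else appends 'Y', KeyError in else is uncaught, finally prints before exception propagates ('Z' never appended)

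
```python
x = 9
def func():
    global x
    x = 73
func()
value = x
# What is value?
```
73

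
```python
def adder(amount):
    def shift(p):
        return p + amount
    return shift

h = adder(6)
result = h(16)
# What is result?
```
22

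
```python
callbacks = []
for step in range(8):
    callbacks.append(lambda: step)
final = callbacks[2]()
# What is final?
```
7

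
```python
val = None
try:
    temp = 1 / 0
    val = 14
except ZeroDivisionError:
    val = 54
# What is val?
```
54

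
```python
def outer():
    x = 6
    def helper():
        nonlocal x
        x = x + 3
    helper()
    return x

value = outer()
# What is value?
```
9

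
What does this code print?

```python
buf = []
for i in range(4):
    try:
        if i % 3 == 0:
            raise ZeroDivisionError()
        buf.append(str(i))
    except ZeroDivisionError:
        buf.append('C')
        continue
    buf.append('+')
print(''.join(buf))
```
C1+2+C

continue in except skips rest of loop body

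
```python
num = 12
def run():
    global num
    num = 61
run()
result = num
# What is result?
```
61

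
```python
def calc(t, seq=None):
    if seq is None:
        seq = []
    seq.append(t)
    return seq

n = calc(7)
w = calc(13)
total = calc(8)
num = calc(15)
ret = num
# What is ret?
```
[15]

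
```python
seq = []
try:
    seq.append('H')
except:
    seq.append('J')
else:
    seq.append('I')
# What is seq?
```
['H', 'I']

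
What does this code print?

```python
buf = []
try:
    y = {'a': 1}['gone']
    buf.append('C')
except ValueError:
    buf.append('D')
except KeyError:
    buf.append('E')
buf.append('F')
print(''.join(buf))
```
EF

KeyError is caught by its specific handler, not ValueError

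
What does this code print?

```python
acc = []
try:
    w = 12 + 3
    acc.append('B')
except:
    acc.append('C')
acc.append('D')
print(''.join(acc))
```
BD

No exception, try block completes normally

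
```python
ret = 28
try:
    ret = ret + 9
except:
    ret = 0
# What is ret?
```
37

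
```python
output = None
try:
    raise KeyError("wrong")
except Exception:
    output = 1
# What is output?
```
1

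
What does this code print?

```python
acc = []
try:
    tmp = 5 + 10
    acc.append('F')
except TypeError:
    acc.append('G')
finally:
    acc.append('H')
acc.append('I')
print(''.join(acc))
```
FHI

finally runs after normal execution too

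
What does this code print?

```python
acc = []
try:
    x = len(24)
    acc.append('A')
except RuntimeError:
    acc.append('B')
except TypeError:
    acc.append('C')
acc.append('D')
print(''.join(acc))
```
CD

TypeError is caught by its specific handler, not RuntimeError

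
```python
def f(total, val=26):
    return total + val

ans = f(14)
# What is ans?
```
40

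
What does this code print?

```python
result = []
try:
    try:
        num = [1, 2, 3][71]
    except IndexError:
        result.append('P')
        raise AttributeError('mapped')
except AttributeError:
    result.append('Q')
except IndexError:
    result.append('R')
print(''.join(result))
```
PQ

New AttributeError raised, caught by outer AttributeError handler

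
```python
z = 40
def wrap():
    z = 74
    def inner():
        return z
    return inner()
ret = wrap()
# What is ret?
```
74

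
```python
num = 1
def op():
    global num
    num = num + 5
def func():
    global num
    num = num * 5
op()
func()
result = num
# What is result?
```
30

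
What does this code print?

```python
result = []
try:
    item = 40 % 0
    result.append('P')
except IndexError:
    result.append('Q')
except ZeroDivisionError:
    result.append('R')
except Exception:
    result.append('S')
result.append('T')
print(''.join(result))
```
RT

ZeroDivisionError matches before generic Exception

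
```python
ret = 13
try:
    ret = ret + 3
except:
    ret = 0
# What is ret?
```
16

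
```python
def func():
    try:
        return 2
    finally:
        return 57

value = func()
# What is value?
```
57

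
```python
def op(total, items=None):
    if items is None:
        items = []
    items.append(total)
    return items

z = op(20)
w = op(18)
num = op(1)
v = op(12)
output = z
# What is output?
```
[20]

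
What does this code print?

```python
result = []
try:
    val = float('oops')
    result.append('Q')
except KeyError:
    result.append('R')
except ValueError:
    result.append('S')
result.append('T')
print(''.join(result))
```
ST

ValueError is caught by its specific handler, not KeyError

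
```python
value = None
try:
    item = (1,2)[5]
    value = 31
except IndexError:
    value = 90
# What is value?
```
90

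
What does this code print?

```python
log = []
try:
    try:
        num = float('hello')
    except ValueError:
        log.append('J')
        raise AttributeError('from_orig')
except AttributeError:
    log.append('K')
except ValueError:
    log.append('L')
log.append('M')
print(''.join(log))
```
JKM

AttributeError raised and caught, original ValueError not re-raised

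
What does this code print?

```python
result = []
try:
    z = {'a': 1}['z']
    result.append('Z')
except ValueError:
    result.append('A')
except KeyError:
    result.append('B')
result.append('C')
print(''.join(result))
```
BC

KeyError is caught by its specific handler, not ValueError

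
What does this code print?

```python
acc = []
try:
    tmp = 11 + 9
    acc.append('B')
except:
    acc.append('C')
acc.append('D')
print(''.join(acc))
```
BD

No exception, try block completes normally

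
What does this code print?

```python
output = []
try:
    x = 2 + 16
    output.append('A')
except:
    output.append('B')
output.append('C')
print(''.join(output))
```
AC

No exception, try block completes normally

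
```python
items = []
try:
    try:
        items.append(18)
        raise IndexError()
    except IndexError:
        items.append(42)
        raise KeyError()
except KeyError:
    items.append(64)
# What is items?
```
[18, 42, 64]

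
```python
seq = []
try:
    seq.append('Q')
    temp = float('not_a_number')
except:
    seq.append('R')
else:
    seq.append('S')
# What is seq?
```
['Q', 'R']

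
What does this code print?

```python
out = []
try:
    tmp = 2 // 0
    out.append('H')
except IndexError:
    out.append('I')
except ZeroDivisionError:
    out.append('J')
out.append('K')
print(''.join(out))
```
JK

ZeroDivisionError is caught by its specific handler, not IndexError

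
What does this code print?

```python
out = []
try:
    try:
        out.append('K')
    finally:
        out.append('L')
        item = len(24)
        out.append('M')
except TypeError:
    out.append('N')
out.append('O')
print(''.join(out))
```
KLNO

Exception in inner finally caught by outer except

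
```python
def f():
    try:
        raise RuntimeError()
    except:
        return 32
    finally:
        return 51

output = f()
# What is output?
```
51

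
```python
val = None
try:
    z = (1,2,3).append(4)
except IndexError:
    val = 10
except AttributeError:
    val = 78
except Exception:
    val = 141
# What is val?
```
78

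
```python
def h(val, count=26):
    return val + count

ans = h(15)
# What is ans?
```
41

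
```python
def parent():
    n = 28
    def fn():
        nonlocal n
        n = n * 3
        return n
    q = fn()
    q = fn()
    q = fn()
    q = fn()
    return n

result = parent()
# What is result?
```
2268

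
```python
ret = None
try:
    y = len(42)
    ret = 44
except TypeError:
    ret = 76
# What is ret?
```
76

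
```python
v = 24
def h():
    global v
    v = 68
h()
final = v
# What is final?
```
68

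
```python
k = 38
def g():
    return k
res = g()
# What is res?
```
38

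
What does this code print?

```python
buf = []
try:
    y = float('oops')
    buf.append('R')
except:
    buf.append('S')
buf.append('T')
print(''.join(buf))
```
ST

Exception raised in try, caught by bare except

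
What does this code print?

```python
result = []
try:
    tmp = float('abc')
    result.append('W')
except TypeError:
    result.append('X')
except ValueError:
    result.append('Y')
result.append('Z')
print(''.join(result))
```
YZ

ValueError is caught by its specific handler, not TypeError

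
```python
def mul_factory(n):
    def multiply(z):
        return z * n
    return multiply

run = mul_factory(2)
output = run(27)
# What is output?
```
54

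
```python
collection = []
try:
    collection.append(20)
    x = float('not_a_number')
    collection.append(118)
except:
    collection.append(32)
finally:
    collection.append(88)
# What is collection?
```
[20, 32, 88]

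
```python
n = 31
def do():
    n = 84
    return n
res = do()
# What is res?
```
84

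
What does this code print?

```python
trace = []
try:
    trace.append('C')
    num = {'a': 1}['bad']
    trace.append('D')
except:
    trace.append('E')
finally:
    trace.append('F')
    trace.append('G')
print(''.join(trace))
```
CEFG

Code before exception runs, then except, then all of finally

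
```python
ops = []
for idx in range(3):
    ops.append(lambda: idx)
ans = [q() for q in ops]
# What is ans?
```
[2, 2, 2]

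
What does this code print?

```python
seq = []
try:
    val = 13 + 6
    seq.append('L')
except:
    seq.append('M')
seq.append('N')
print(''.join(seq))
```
LN

No exception, try block completes normally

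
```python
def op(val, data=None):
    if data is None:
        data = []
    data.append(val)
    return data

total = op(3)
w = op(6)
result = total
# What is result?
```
[3]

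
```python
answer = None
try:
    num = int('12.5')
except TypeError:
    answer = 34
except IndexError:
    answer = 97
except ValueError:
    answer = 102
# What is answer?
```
102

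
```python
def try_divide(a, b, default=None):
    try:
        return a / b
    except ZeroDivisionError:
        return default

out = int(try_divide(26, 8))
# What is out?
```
3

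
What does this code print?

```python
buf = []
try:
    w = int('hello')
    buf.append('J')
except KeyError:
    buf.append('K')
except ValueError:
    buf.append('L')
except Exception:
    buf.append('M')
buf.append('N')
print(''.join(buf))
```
LN

ValueError matches before generic Exception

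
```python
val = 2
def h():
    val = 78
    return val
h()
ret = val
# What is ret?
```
2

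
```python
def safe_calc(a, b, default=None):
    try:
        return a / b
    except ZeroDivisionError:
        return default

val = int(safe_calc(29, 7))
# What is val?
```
4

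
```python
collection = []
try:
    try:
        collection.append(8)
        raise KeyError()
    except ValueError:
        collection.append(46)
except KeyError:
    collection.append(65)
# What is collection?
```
[8, 65]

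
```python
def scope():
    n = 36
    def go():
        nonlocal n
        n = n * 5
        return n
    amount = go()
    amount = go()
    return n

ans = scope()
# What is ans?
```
900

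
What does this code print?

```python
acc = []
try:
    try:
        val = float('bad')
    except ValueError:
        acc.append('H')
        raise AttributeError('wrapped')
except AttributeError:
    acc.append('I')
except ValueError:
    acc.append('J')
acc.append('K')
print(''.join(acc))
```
HIK

AttributeError raised and caught, original ValueError not re-raised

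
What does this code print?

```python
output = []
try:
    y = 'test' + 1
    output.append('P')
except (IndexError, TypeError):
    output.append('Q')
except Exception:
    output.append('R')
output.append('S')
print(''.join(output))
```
QS

TypeError matches tuple containing it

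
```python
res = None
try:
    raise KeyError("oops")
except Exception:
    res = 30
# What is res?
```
30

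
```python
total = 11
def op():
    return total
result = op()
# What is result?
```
11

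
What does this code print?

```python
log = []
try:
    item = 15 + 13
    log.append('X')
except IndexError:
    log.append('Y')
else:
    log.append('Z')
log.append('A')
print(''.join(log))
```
XZA

else block runs when no exception occurs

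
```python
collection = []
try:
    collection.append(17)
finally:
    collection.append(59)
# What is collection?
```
[17, 59]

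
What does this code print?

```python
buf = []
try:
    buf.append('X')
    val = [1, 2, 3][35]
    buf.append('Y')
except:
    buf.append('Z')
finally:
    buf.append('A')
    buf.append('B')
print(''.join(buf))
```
XZAB

Code before exception runs, then except, then all of finally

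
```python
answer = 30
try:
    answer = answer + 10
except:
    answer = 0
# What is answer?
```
40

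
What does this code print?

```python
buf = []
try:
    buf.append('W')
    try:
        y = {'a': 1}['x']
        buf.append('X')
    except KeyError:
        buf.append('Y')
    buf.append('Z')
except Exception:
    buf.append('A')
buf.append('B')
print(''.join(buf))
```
WYZB

Inner exception caught by inner handler, outer continues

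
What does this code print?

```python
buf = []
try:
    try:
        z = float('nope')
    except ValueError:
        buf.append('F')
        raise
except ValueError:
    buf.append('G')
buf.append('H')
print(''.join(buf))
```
FGH

raise without argument re-raises current exception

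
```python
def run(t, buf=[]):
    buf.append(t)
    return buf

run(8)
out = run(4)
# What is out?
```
[8, 4]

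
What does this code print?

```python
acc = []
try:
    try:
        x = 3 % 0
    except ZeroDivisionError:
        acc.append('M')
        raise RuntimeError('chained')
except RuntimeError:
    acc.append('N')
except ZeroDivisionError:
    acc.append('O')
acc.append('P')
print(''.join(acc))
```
MNP

RuntimeError raised and caught, original ZeroDivisionError not re-raised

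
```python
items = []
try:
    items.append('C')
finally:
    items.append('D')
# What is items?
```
['C', 'D']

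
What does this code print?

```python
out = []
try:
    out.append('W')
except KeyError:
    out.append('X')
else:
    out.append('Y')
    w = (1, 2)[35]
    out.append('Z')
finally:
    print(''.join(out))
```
WY

Try succeeds, else appends 'Y', IndexError in else is uncaught, finally prints before exception propagates ('Z' never appended)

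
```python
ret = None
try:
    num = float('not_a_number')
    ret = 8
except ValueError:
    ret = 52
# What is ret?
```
52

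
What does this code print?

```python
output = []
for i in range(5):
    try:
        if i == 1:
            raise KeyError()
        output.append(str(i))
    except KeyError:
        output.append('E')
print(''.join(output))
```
0E234

Exception on i=1 caught, loop continues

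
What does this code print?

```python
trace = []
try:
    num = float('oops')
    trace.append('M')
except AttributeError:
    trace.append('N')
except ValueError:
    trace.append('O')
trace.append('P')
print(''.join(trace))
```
OP

ValueError is caught by its specific handler, not AttributeError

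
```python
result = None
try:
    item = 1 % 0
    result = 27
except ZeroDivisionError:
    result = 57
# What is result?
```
57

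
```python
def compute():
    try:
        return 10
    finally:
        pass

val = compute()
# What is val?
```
10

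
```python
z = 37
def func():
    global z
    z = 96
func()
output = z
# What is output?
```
96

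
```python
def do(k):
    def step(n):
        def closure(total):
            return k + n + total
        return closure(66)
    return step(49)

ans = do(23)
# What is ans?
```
138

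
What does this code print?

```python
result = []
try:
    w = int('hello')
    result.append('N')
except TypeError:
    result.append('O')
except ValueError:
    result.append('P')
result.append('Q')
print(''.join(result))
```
PQ

ValueError is caught by its specific handler, not TypeError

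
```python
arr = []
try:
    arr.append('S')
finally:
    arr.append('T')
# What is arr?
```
['S', 'T']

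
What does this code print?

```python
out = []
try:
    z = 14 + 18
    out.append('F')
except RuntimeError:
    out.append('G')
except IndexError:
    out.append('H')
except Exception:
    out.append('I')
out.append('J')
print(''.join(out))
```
FJ

No exception, try block completes normally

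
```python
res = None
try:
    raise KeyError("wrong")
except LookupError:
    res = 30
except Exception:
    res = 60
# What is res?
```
30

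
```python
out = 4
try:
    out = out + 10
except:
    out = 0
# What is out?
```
14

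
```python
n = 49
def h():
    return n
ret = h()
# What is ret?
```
49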